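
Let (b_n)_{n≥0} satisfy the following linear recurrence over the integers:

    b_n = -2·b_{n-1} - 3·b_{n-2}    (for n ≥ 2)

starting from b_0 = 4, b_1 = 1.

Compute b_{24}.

b_2 = -2·1 + -3·4 = -14
b_3 = -2·-14 + -3·1 = 25
b_4 = -2·25 + -3·-14 = -8
b_5 = -2·-8 + -3·25 = -59
b_6 = -2·-59 + -3·-8 = 142
b_7 = -2·142 + -3·-59 = -107
b_8 = -2·-107 + -3·142 = -212
b_9 = -2·-212 + -3·-107 = 745
b_10 = -2·745 + -3·-212 = -854
b_11 = -2·-854 + -3·745 = -527
b_12 = -2·-527 + -3·-854 = 3616
b_13 = -2·3616 + -3·-527 = -5651
b_14 = -2·-5651 + -3·3616 = 454
b_15 = -2·454 + -3·-5651 = 16045
b_16 = -2·16045 + -3·454 = -33452
b_17 = -2·-33452 + -3·16045 = 18769
b_18 = -2·18769 + -3·-33452 = 62818
b_19 = -2·62818 + -3·18769 = -181943
b_20 = -2·-181943 + -3·62818 = 175432
b_21 = -2·175432 + -3·-181943 = 194965
b_22 = -2·194965 + -3·175432 = -916226
b_23 = -2·-916226 + -3·194965 = 1247557
b_24 = -2·1247557 + -3·-916226 = 253564

253564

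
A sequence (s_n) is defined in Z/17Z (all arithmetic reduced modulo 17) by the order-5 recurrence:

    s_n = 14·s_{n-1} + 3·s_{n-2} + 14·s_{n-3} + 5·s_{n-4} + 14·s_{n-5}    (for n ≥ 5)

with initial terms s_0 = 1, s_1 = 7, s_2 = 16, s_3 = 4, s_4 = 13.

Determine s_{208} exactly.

12

s_5 = 14·13 + 3·4 + 14·16 + 5·7 + 14·1 = 8
s_6 = 14·8 + 3·13 + 14·4 + 5·16 + 14·7 = 11
s_7 = 14·11 + 3·8 + 14·13 + 5·4 + 14·16 = 9
s_8 = 14·9 + 3·11 + 14·8 + 5·13 + 14·4 = 1
s_9 = 14·1 + 3·9 + 14·11 + 5·8 + 14·13 = 9
s_10 = 14·9 + 3·1 + 14·9 + 5·11 + 14·8 = 14
Continuing the recurrence:
  s_11 = 11;  s_12 = 11;  s_13 = 0;  s_14 = 9;  s_15 = 4;  s_16 = 3
  s_17 = 11;  s_18 = 9;  s_19 = 7;  s_20 = 10;  s_21 = 10;  s_22 = 8
  s_23 = 1;  s_24 = 3;  s_25 = 7;  s_26 = 12;  s_27 = 8;  s_28 = 3
  s_29 = 5;  s_30 = 9;  s_31 = 0;  s_32 = 3;  s_33 = 14;  s_34 = 14
  s_35 = 15;  s_36 = 4;  s_37 = 1;  s_38 = 9;  s_39 = 14;  s_40 = 8
  s_41 = 1;  s_42 = 4;  s_43 = 10;  s_44 = 11;  s_45 = 0;  s_46 = 3
  s_47 = 13;  s_48 = 12;  s_49 = 12;  s_50 = 10;  s_51 = 9;  s_52 = 5
  s_53 = 6;  s_54 = 1;  s_55 = 15;  s_56 = 6;  s_57 = 5;  s_58 = 13
  s_59 = 13;  s_60 = 4;  s_61 = 12;  s_62 = 4;  s_63 = 4;  s_64 = 13
  s_65 = 9;  s_66 = 1;  s_67 = 10;  s_68 = 16;  s_69 = 2;  s_70 = 7
  s_71 = 1;  s_72 = 11;  s_73 = 13;  s_74 = 3;  s_75 = 15;  s_76 = 11
  s_77 = 1;  s_78 = 12;  s_79 = 0;  s_80 = 9;  s_81 = 11;  s_82 = 0
  s_83 = 4;  s_84 = 0;  s_85 = 6;  s_86 = 5;  s_87 = 6;  s_88 = 1
  s_89 = 13;  s_90 = 4;  s_91 = 5;  s_92 = 13;  s_93 = 9;  s_94 = 12
  s_95 = 16;  s_96 = 11;  s_97 = 2;  s_98 = 12;  s_99 = 15;  s_100 = 9
  s_101 = 10;  s_102 = 6;  s_103 = 7;  s_104 = 1;  s_105 = 6;  s_106 = 15
  s_107 = 4;  s_108 = 16;  s_109 = 14;  s_110 = 0;  s_111 = 3;  s_112 = 0
  s_113 = 14;  s_114 = 9;  s_115 = 13;  s_116 = 5;  s_117 = 16;  s_118 = 16
  s_119 = 6;  s_120 = 2;  s_121 = 12;  s_122 = 1;  s_123 = 9;  s_124 = 0
  s_125 = 10;  s_126 = 14;  s_127 = 13;  s_128 = 14;  s_129 = 5;  s_130 = 11
  s_131 = 14;  s_132 = 7;  s_133 = 5;  s_134 = 4;  s_135 = 2;  s_136 = 1
  s_137 = 12;  s_138 = 0;  s_139 = 14;  s_140 = 6;  s_141 = 13;  s_142 = 3
  s_143 = 14;  s_144 = 1;  s_145 = 9;  s_146 = 12;  s_147 = 15;  s_148 = 12
  s_149 = 15;  s_150 = 13;  s_151 = 9;  s_152 = 16;  s_153 = 13;  s_154 = 2
  s_155 = 8;  s_156 = 13;  s_157 = 13;  s_158 = 15;  s_159 = 6;  s_160 = 12
  s_161 = 14;  s_162 = 12;  s_163 = 6;  s_164 = 1;  s_165 = 13;  s_166 = 15
  s_167 = 2;  s_168 = 4;  s_169 = 11;  s_170 = 9;  s_171 = 10;  s_172 = 12
  s_173 = 10;  s_174 = 5;  s_175 = 2;  s_176 = 9;  s_177 = 12;  s_178 = 14
  s_179 = 13;  s_180 = 6;  s_181 = 12;  s_182 = 11;  s_183 = 8;  s_184 = 15
  s_185 = 5;  s_186 = 8;  s_187 = 4;  s_188 = 14;  s_189 = 11;  s_190 = 5
  s_191 = 6;  s_192 = 5;  s_193 = 1;  s_194 = 3;  s_195 = 11;  s_196 = 14
  s_197 = 6;  s_198 = 3;  s_199 = 13;  s_200 = 6;  s_201 = 0;  s_202 = 10
  s_203 = 8;  s_204 = 14;  s_205 = 2;  s_206 = 11
s_207 = 14·11 + 3·2 + 14·14 + 5·8 + 14·10 = 9
s_208 = 14·9 + 3·11 + 14·2 + 5·14 + 14·8 = 12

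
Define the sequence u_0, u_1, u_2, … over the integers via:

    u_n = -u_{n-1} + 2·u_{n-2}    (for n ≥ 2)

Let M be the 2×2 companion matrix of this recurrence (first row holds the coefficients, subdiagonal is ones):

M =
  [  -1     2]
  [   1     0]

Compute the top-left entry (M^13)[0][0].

-5461

(M^13)[0][0] is the top entry after applying M 13 times to the unit state (1, 0). Equivalently it is h_{14} for the auxiliary sequence (h_n) obeying the same recurrence with h_1 = 1 and h_i = 0 for 0 ≤ i < 1:
h_2 = -1·1 + 2·0 = -1
h_3 = -1·-1 + 2·1 = 3
h_4 = -1·3 + 2·-1 = -5
h_5 = -1·-5 + 2·3 = 11
h_6 = -1·11 + 2·-5 = -21
h_7 = -1·-21 + 2·11 = 43
h_8 = -1·43 + 2·-21 = -85
h_9 = -1·-85 + 2·43 = 171
h_10 = -1·171 + 2·-85 = -341
h_11 = -1·-341 + 2·171 = 683
h_12 = -1·683 + 2·-341 = -1365
h_13 = -1·-1365 + 2·683 = 2731
h_14 = -1·2731 + 2·-1365 = -5461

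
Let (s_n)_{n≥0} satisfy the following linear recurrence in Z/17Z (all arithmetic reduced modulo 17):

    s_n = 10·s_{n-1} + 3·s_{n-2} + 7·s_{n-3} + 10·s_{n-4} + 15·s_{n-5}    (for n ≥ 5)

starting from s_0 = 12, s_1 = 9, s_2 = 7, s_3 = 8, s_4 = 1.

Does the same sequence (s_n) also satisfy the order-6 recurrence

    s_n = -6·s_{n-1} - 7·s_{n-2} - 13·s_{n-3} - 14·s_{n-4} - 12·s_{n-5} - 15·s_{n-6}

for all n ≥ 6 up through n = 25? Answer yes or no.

yes

Terms s_0..s_25: 12, 9, 7, 8, 1, 13, 3, 6, 1, 7, 0, 14, 0, 8, 11, 2, 13, 4, 0, 16, 8, 6, 1, 6, 0, 1
n=6: candidate gives 3, actual s_6 = 3 ✓
n=7: candidate gives 6, actual s_7 = 6 ✓
n=8: candidate gives 1, actual s_8 = 1 ✓
n=9: candidate gives 7, actual s_9 = 7 ✓
n=10: candidate gives 0, actual s_10 = 0 ✓
n=11: candidate gives 14, actual s_11 = 14 ✓
n=12: candidate gives 0, actual s_12 = 0 ✓
n=13: candidate gives 8, actual s_13 = 8 ✓
n=14: candidate gives 11, actual s_14 = 11 ✓
n=15: candidate gives 2, actual s_15 = 2 ✓
n=16: candidate gives 13, actual s_16 = 13 ✓
n=17: candidate gives 4, actual s_17 = 4 ✓
n=18: candidate gives 0, actual s_18 = 0 ✓
n=19: candidate gives 16, actual s_19 = 16 ✓
n=20: candidate gives 8, actual s_20 = 8 ✓
n=21: candidate gives 6, actual s_21 = 6 ✓
n=22: candidate gives 1, actual s_22 = 1 ✓
n=23: candidate gives 6, actual s_23 = 6 ✓
n=24: candidate gives 0, actual s_24 = 0 ✓
n=25: candidate gives 1, actual s_25 = 1 ✓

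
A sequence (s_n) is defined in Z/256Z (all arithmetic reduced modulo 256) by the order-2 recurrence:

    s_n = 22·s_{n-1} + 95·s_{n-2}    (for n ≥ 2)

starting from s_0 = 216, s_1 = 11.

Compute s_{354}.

122

s_2 = 22·11 + 95·216 = 26
s_3 = 22·26 + 95·11 = 81
s_4 = 22·81 + 95·26 = 156
s_5 = 22·156 + 95·81 = 119
s_6 = 22·119 + 95·156 = 30
s_7 = 22·30 + 95·119 = 189
Continuing the recurrence:
  s_8 = 96;  s_9 = 99;  s_10 = 34;  s_11 = 169;  s_12 = 36;  s_13 = 207
  s_14 = 38;  s_15 = 21;  s_16 = 232;  s_17 = 187;  s_18 = 42;  s_19 = 1
  s_20 = 172;  s_21 = 39;  s_22 = 46;  s_23 = 109;  s_24 = 112;  s_25 = 19
  s_26 = 50;  s_27 = 89;  s_28 = 52;  s_29 = 127;  s_30 = 54;  s_31 = 197
  s_32 = 248;  s_33 = 107;  s_34 = 58;  s_35 = 177;  s_36 = 188;  s_37 = 215
  s_38 = 62;  s_39 = 29;  s_40 = 128;  s_41 = 195;  s_42 = 66;  s_43 = 9
  s_44 = 68;  s_45 = 47;  s_46 = 70;  s_47 = 117;  s_48 = 8;  s_49 = 27
  s_50 = 74;  s_51 = 97;  s_52 = 204;  s_53 = 135;  s_54 = 78;  s_55 = 205
  s_56 = 144;  s_57 = 115;  s_58 = 82;  s_59 = 185;  s_60 = 84;  s_61 = 223
  s_62 = 86;  s_63 = 37;  s_64 = 24;  s_65 = 203;  s_66 = 90;  s_67 = 17
  s_68 = 220;  s_69 = 55;  s_70 = 94;  s_71 = 125;  s_72 = 160;  s_73 = 35
  s_74 = 98;  s_75 = 105;  s_76 = 100;  s_77 = 143;  s_78 = 102;  s_79 = 213
  s_80 = 40;  s_81 = 123;  s_82 = 106;  s_83 = 193;  s_84 = 236;  s_85 = 231
  s_86 = 110;  s_87 = 45;  s_88 = 176;  s_89 = 211;  s_90 = 114;  s_91 = 25
  s_92 = 116;  s_93 = 63;  s_94 = 118;  s_95 = 133;  s_96 = 56;  s_97 = 43
  s_98 = 122;  s_99 = 113;  s_100 = 252;  s_101 = 151;  s_102 = 126;  s_103 = 221
  s_104 = 192;  s_105 = 131;  s_106 = 130;  s_107 = 201;  s_108 = 132;  s_109 = 239
  s_110 = 134;  s_111 = 53;  s_112 = 72;  s_113 = 219;  s_114 = 138;  s_115 = 33
  s_116 = 12;  s_117 = 71;  s_118 = 142;  s_119 = 141;  s_120 = 208;  s_121 = 51
  s_122 = 146;  s_123 = 121;  s_124 = 148;  s_125 = 159;  s_126 = 150;  s_127 = 229
  s_128 = 88;  s_129 = 139;  s_130 = 154;  s_131 = 209;  s_132 = 28;  s_133 = 247
  s_134 = 158;  s_135 = 61;  s_136 = 224;  s_137 = 227;  s_138 = 162;  s_139 = 41
  s_140 = 164;  s_141 = 79;  s_142 = 166;  s_143 = 149;  s_144 = 104;  s_145 = 59
  s_146 = 170;  s_147 = 129;  s_148 = 44;  s_149 = 167;  s_150 = 174;  s_151 = 237
  s_152 = 240;  s_153 = 147;  s_154 = 178;  s_155 = 217;  s_156 = 180;  s_157 = 255
  s_158 = 182;  s_159 = 69;  s_160 = 120;  s_161 = 235;  s_162 = 186;  s_163 = 49
  s_164 = 60;  s_165 = 87;  s_166 = 190;  s_167 = 157;  s_168 = 0;  s_169 = 67
  s_170 = 194;  s_171 = 137;  s_172 = 196;  s_173 = 175;  s_174 = 198;  s_175 = 245
  s_176 = 136;  s_177 = 155;  s_178 = 202;  s_179 = 225;  s_180 = 76;  s_181 = 7
  s_182 = 206;  s_183 = 77;  s_184 = 16;  s_185 = 243;  s_186 = 210;  s_187 = 57
  s_188 = 212;  s_189 = 95;  s_190 = 214;  s_191 = 165;  s_192 = 152;  s_193 = 75
  s_194 = 218;  s_195 = 145;  s_196 = 92;  s_197 = 183;  s_198 = 222;  s_199 = 253
  s_200 = 32;  s_201 = 163;  s_202 = 226;  s_203 = 233;  s_204 = 228;  s_205 = 15
  s_206 = 230;  s_207 = 85;  s_208 = 168;  s_209 = 251;  s_210 = 234;  s_211 = 65
  s_212 = 108;  s_213 = 103;  s_214 = 238;  s_215 = 173;  s_216 = 48;  s_217 = 83
  s_218 = 242;  s_219 = 153;  s_220 = 244;  s_221 = 191;  s_222 = 246;  s_223 = 5
  s_224 = 184;  s_225 = 171;  s_226 = 250;  s_227 = 241;  s_228 = 124;  s_229 = 23
  s_230 = 254;  s_231 = 93;  s_232 = 64;  s_233 = 3;  s_234 = 2;  s_235 = 73
  s_236 = 4;  s_237 = 111;  s_238 = 6;  s_239 = 181;  s_240 = 200;  s_241 = 91
  s_242 = 10;  s_243 = 161;  s_244 = 140;  s_245 = 199;  s_246 = 14;  s_247 = 13
  s_248 = 80;  s_249 = 179;  s_250 = 18;  s_251 = 249;  s_252 = 20;  s_253 = 31
  s_254 = 22;  s_255 = 101;  s_256 = 216;  s_257 = 11;  s_258 = 26;  s_259 = 81
  s_260 = 156;  s_261 = 119;  s_262 = 30;  s_263 = 189;  s_264 = 96;  s_265 = 99
  s_266 = 34;  s_267 = 169;  s_268 = 36;  s_269 = 207;  s_270 = 38;  s_271 = 21
  s_272 = 232;  s_273 = 187;  s_274 = 42;  s_275 = 1;  s_276 = 172;  s_277 = 39
  s_278 = 46;  s_279 = 109;  s_280 = 112;  s_281 = 19;  s_282 = 50;  s_283 = 89
  s_284 = 52;  s_285 = 127;  s_286 = 54;  s_287 = 197;  s_288 = 248;  s_289 = 107
  s_290 = 58;  s_291 = 177;  s_292 = 188;  s_293 = 215;  s_294 = 62;  s_295 = 29
  s_296 = 128;  s_297 = 195;  s_298 = 66;  s_299 = 9;  s_300 = 68;  s_301 = 47
  s_302 = 70;  s_303 = 117;  s_304 = 8;  s_305 = 27;  s_306 = 74;  s_307 = 97
  s_308 = 204;  s_309 = 135;  s_310 = 78;  s_311 = 205;  s_312 = 144;  s_313 = 115
  s_314 = 82;  s_315 = 185;  s_316 = 84;  s_317 = 223;  s_318 = 86;  s_319 = 37
  s_320 = 24;  s_321 = 203;  s_322 = 90;  s_323 = 17;  s_324 = 220;  s_325 = 55
  s_326 = 94;  s_327 = 125;  s_328 = 160;  s_329 = 35;  s_330 = 98;  s_331 = 105
  s_332 = 100;  s_333 = 143;  s_334 = 102;  s_335 = 213;  s_336 = 40;  s_337 = 123
  s_338 = 106;  s_339 = 193;  s_340 = 236;  s_341 = 231;  s_342 = 110;  s_343 = 45
  s_344 = 176;  s_345 = 211;  s_346 = 114;  s_347 = 25;  s_348 = 116;  s_349 = 63
  s_350 = 118;  s_351 = 133;  s_352 = 56
s_353 = 22·56 + 95·133 = 43
s_354 = 22·43 + 95·56 = 122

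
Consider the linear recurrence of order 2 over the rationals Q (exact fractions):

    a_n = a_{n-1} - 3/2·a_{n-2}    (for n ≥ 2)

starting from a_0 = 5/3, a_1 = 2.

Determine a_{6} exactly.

53/8

a_2 = 1·2 + -3/2·5/3 = -1/2
a_3 = 1·-1/2 + -3/2·2 = -7/2
a_4 = 1·-7/2 + -3/2·-1/2 = -11/4
a_5 = 1·-11/4 + -3/2·-7/2 = 5/2
a_6 = 1·5/2 + -3/2·-11/4 = 53/8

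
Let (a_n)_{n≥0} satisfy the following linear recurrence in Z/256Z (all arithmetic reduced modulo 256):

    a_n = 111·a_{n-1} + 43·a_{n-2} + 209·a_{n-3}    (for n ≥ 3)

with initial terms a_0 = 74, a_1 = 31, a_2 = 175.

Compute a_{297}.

203

a_3 = 111·175 + 43·31 + 209·74 = 128
a_4 = 111·128 + 43·175 + 209·31 = 52
a_5 = 111·52 + 43·128 + 209·175 = 235
a_6 = 111·235 + 43·52 + 209·128 = 33
a_7 = 111·33 + 43·235 + 209·52 = 60
a_8 = 111·60 + 43·33 + 209·235 = 106
Continuing the recurrence:
  a_9 = 251;  a_10 = 159;  a_11 = 164;  a_12 = 188;  a_13 = 223;  a_14 = 41
  a_15 = 184;  a_16 = 186;  a_17 = 7;  a_18 = 127;  a_19 = 24;  a_20 = 116
  a_21 = 3;  a_22 = 97;  a_23 = 68;  a_24 = 58;  a_25 = 195;  a_26 = 207
  a_27 = 220;  a_28 = 92;  a_29 = 215;  a_30 = 73;  a_31 = 224;  a_32 = 234
  a_33 = 175;  a_34 = 15;  a_35 = 240;  a_36 = 116;  a_37 = 219;  a_38 = 97
  a_39 = 140;  a_40 = 202;  a_41 = 75;  a_42 = 191;  a_43 = 84;  a_44 = 188
  a_45 = 143;  a_46 = 41;  a_47 = 72;  a_48 = 218;  a_49 = 23;  a_50 = 95
  a_51 = 8;  a_52 = 52;  a_53 = 115;  a_54 = 33;  a_55 = 20;  a_56 = 26
  a_57 = 147;  a_58 = 111;  a_59 = 12;  a_60 = 220;  a_61 = 7;  a_62 = 201
  a_63 = 240;  a_64 = 138;  a_65 = 63;  a_66 = 111;  a_67 = 96;  a_68 = 180
  a_69 = 203;  a_70 = 161;  a_71 = 220;  a_72 = 42;  a_73 = 155;  a_74 = 223
  a_75 = 4;  a_76 = 188;  a_77 = 63;  a_78 = 41;  a_79 = 216;  a_80 = 250
  a_81 = 39;  a_82 = 63;  a_83 = 248;  a_84 = 244;  a_85 = 227;  a_86 = 225
  a_87 = 228;  a_88 = 250;  a_89 = 99;  a_90 = 15;  a_91 = 60;  a_92 = 92
  a_93 = 55;  a_94 = 73;  a_95 = 0;  a_96 = 42;  a_97 = 207;  a_98 = 207
  a_99 = 208;  a_100 = 244;  a_101 = 187;  a_102 = 225;  a_103 = 44;  a_104 = 138
  a_105 = 235;  a_106 = 255;  a_107 = 180;  a_108 = 188;  a_109 = 239;  a_110 = 41
  a_111 = 104;  a_112 = 26;  a_113 = 55;  a_114 = 31;  a_115 = 232;  a_116 = 180
  a_117 = 83;  a_118 = 161;  a_119 = 180;  a_120 = 218;  a_121 = 51;  a_122 = 175
  a_123 = 108;  a_124 = 220;  a_125 = 103;  a_126 = 201;  a_127 = 16;  a_128 = 202
  a_129 = 95;  a_130 = 47;  a_131 = 64;  a_132 = 52;  a_133 = 171;  a_134 = 33
  a_135 = 124;  a_136 = 234;  a_137 = 59;  a_138 = 31;  a_139 = 100;  a_140 = 188
  a_141 = 159;  a_142 = 41;  a_143 = 248;  a_144 = 58;  a_145 = 71;  a_146 = 255
  a_147 = 216;  a_148 = 116;  a_149 = 195;  a_150 = 97;  a_151 = 132;  a_152 = 186
  a_153 = 3;  a_154 = 79;  a_155 = 156;  a_156 = 92;  a_157 = 151;  a_158 = 73
  a_159 = 32;  a_160 = 106;  a_161 = 239;  a_162 = 143;  a_163 = 176;  a_164 = 116
  a_165 = 155;  a_166 = 97;  a_167 = 204;  a_168 = 74;  a_169 = 139;  a_170 = 63
  a_171 = 20;  a_172 = 188;  a_173 = 79;  a_174 = 41;  a_175 = 136;  a_176 = 90
  a_177 = 87;  a_178 = 223;  a_179 = 200;  a_180 = 52;  a_181 = 51;  a_182 = 33
  a_183 = 84;  a_184 = 154;  a_185 = 211;  a_186 = 239;  a_187 = 204;  a_188 = 220
  a_189 = 199;  a_190 = 201;  a_191 = 48;  a_192 = 10;  a_193 = 127;  a_194 = 239
  a_195 = 32;  a_196 = 180;  a_197 = 139;  a_198 = 161;  a_199 = 28;  a_200 = 170
  a_201 = 219;  a_202 = 95;  a_203 = 196;  a_204 = 188;  a_205 = 255;  a_206 = 41
  a_207 = 24;  a_208 = 122;  a_209 = 103;  a_210 = 191;  a_211 = 184;  a_212 = 244
  a_213 = 163;  a_214 = 225;  a_215 = 36;  a_216 = 122;  a_217 = 163;  a_218 = 143
  a_219 = 252;  a_220 = 92;  a_221 = 247;  a_222 = 73;  a_223 = 64;  a_224 = 170
  a_225 = 15;  a_226 = 79;  a_227 = 144;  a_228 = 244;  a_229 = 123;  a_230 = 225
  a_231 = 108;  a_232 = 10;  a_233 = 43;  a_234 = 127;  a_235 = 116;  a_236 = 188
  a_237 = 175;  a_238 = 41;  a_239 = 168;  a_240 = 154;  a_241 = 119;  a_242 = 159
  a_243 = 168;  a_244 = 180;  a_245 = 19;  a_246 = 161;  a_247 = 244;  a_248 = 90
  a_249 = 115;  a_250 = 47;  a_251 = 44;  a_252 = 220;  a_253 = 39;  a_254 = 201
  a_255 = 80;  a_256 = 74;  a_257 = 159;  a_258 = 175;  a_259 = 0;  a_260 = 52
  a_261 = 107;  a_262 = 33;  a_263 = 188;  a_264 = 106;  a_265 = 123;  a_266 = 159
  a_267 = 36;  a_268 = 188;  a_269 = 95;  a_270 = 41;  a_271 = 56;  a_272 = 186
  a_273 = 135;  a_274 = 127;  a_275 = 152;  a_276 = 116;  a_277 = 131;  a_278 = 97
  a_279 = 196;  a_280 = 58;  a_281 = 67;  a_282 = 207;  a_283 = 92;  a_284 = 92
  a_285 = 87;  a_286 = 73;  a_287 = 96;  a_288 = 234;  a_289 = 47;  a_290 = 15
  a_291 = 112;  a_292 = 116;  a_293 = 91;  a_294 = 97;  a_295 = 12
a_296 = 111·12 + 43·97 + 209·91 = 202
a_297 = 111·202 + 43·12 + 209·97 = 203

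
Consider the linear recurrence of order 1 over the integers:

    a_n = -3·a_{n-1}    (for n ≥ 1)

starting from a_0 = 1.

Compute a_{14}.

a_1 = -3·1 = -3
a_2 = -3·-3 = 9
a_3 = -3·9 = -27
a_4 = -3·-27 = 81
a_5 = -3·81 = -243
a_6 = -3·-243 = 729
a_7 = -3·729 = -2187
a_8 = -3·-2187 = 6561
a_9 = -3·6561 = -19683
a_10 = -3·-19683 = 59049
a_11 = -3·59049 = -177147
a_12 = -3·-177147 = 531441
a_13 = -3·531441 = -1594323
a_14 = -3·-1594323 = 4782969

4782969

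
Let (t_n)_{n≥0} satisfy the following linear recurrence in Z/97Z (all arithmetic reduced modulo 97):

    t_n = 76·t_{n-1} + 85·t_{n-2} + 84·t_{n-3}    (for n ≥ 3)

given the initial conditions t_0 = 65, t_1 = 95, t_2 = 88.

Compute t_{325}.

t_3 = 76·88 + 85·95 + 84·65 = 47
t_4 = 76·47 + 85·88 + 84·95 = 20
t_5 = 76·20 + 85·47 + 84·88 = 6
t_6 = 76·6 + 85·20 + 84·47 = 90
t_7 = 76·90 + 85·6 + 84·20 = 9
t_8 = 76·9 + 85·90 + 84·6 = 11
t_9 = 76·11 + 85·9 + 84·90 = 43
t_10 = 76·43 + 85·11 + 84·9 = 12
t_11 = 76·12 + 85·43 + 84·11 = 59
t_12 = 76·59 + 85·12 + 84·43 = 95
t_13 = 76·95 + 85·59 + 84·12 = 51
t_14 = 76·51 + 85·95 + 84·59 = 29
t_15 = 76·29 + 85·51 + 84·95 = 66
t_16 = 76·66 + 85·29 + 84·51 = 28
t_17 = 76·28 + 85·66 + 84·29 = 86
t_18 = 76·86 + 85·28 + 84·66 = 7
t_19 = 76·7 + 85·86 + 84·28 = 9
t_20 = 76·9 + 85·7 + 84·86 = 64
t_21 = 76·64 + 85·9 + 84·7 = 9
t_22 = 76·9 + 85·64 + 84·9 = 90
t_23 = 76·90 + 85·9 + 84·64 = 80
t_24 = 76·80 + 85·90 + 84·9 = 33
t_25 = 76·33 + 85·80 + 84·90 = 87
t_26 = 76·87 + 85·33 + 84·80 = 35
t_27 = 76·35 + 85·87 + 84·33 = 23
t_28 = 76·23 + 85·35 + 84·87 = 3
t_29 = 76·3 + 85·23 + 84·35 = 79
t_30 = 76·79 + 85·3 + 84·23 = 43
t_31 = 76·43 + 85·79 + 84·3 = 50
t_32 = 76·50 + 85·43 + 84·79 = 26
t_33 = 76·26 + 85·50 + 84·43 = 41
t_34 = 76·41 + 85·26 + 84·50 = 20
t_35 = 76·20 + 85·41 + 84·26 = 11
t_36 = 76·11 + 85·20 + 84·41 = 63
t_37 = 76·63 + 85·11 + 84·20 = 31
t_38 = 76·31 + 85·63 + 84·11 = 2
t_39 = 76·2 + 85·31 + 84·63 = 28
t_40 = 76·28 + 85·2 + 84·31 = 52
t_41 = 76·52 + 85·28 + 84·2 = 1
t_42 = 76·1 + 85·52 + 84·28 = 58
t_43 = 76·58 + 85·1 + 84·52 = 34
t_44 = 76·34 + 85·58 + 84·1 = 32
t_45 = 76·32 + 85·34 + 84·58 = 9
t_46 = 76·9 + 85·32 + 84·34 = 52
t_47 = 76·52 + 85·9 + 84·32 = 33
t_48 = 76·33 + 85·52 + 84·9 = 21
t_49 = 76·21 + 85·33 + 84·52 = 39
t_50 = 76·39 + 85·21 + 84·33 = 52
t_51 = 76·52 + 85·39 + 84·21 = 10
t_52 = 76·10 + 85·52 + 84·39 = 17
t_53 = 76·17 + 85·10 + 84·52 = 11
t_54 = 76·11 + 85·17 + 84·10 = 17
t_55 = 76·17 + 85·11 + 84·17 = 66
t_56 = 76·66 + 85·17 + 84·11 = 13
t_57 = 76·13 + 85·66 + 84·17 = 72
t_58 = 76·72 + 85·13 + 84·66 = 93
t_59 = 76·93 + 85·72 + 84·13 = 21
t_60 = 76·21 + 85·93 + 84·72 = 29
t_61 = 76·29 + 85·21 + 84·93 = 64
t_62 = 76·64 + 85·29 + 84·21 = 72
t_63 = 76·72 + 85·64 + 84·29 = 59
t_64 = 76·59 + 85·72 + 84·64 = 72
t_65 = 76·72 + 85·59 + 84·72 = 45
t_66 = 76·45 + 85·72 + 84·59 = 43
t_67 = 76·43 + 85·45 + 84·72 = 46
t_68 = 76·46 + 85·43 + 84·45 = 67
t_69 = 76·67 + 85·46 + 84·43 = 4
t_70 = 76·4 + 85·67 + 84·46 = 66
t_71 = 76·66 + 85·4 + 84·67 = 23
t_72 = 76·23 + 85·66 + 84·4 = 31
t_73 = 76·31 + 85·23 + 84·66 = 58
t_74 = 76·58 + 85·31 + 84·23 = 51
t_75 = 76·51 + 85·58 + 84·31 = 61
t_76 = 76·61 + 85·51 + 84·58 = 69
t_77 = 76·69 + 85·61 + 84·51 = 66
t_78 = 76·66 + 85·69 + 84·61 = 0
t_79 = 76·0 + 85·66 + 84·69 = 57
t_80 = 76·57 + 85·0 + 84·66 = 79
t_81 = 76·79 + 85·57 + 84·0 = 82
t_82 = 76·82 + 85·79 + 84·57 = 81
t_83 = 76·81 + 85·82 + 84·79 = 71
t_84 = 76·71 + 85·81 + 84·82 = 60
t_85 = 76·60 + 85·71 + 84·81 = 36
t_86 = 76·36 + 85·60 + 84·71 = 26
t_87 = 76·26 + 85·36 + 84·60 = 85
t_88 = 76·85 + 85·26 + 84·36 = 54
t_89 = 76·54 + 85·85 + 84·26 = 30
t_90 = 76·30 + 85·54 + 84·85 = 42
t_91 = 76·42 + 85·30 + 84·54 = 93
t_92 = 76·93 + 85·42 + 84·30 = 63
t_93 = 76·63 + 85·93 + 84·42 = 22
t_94 = 76·22 + 85·63 + 84·93 = 95
t_95 = 76·95 + 85·22 + 84·63 = 26
t_96 = 76·26 + 85·95 + 84·22 = 65
t_97 = 76·65 + 85·26 + 84·95 = 95
t_98 = 76·95 + 85·65 + 84·26 = 88
(t_96, t_97, t_98) = (65, 95, 88) = (t_0, t_1, t_2), so the sequence has period 96.
325 ≡ 37 (mod 96), hence t_325 = t_37 = 31.

31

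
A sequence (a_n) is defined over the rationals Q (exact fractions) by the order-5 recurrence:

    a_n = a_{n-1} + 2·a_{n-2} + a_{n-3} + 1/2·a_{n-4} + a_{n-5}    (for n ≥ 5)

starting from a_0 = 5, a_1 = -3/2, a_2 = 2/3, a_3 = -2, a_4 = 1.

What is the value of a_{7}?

21/4

a_5 = 1·1 + 2·-2 + 1·2/3 + 1/2·-3/2 + 1·5 = 23/12
a_6 = 1·23/12 + 2·1 + 1·-2 + 1/2·2/3 + 1·-3/2 = 3/4
a_7 = 1·3/4 + 2·23/12 + 1·1 + 1/2·-2 + 1·2/3 = 21/4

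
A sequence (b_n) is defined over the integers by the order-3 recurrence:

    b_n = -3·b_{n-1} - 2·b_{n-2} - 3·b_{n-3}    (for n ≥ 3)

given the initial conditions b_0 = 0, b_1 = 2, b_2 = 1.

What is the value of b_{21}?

-205817524

b_3 = -3·1 + -2·2 + -3·0 = -7
b_4 = -3·-7 + -2·1 + -3·2 = 13
b_5 = -3·13 + -2·-7 + -3·1 = -28
b_6 = -3·-28 + -2·13 + -3·-7 = 79
b_7 = -3·79 + -2·-28 + -3·13 = -220
b_8 = -3·-220 + -2·79 + -3·-28 = 586
b_9 = -3·586 + -2·-220 + -3·79 = -1555
b_10 = -3·-1555 + -2·586 + -3·-220 = 4153
b_11 = -3·4153 + -2·-1555 + -3·586 = -11107
b_12 = -3·-11107 + -2·4153 + -3·-1555 = 29680
b_13 = -3·29680 + -2·-11107 + -3·4153 = -79285
b_14 = -3·-79285 + -2·29680 + -3·-11107 = 211816
b_15 = -3·211816 + -2·-79285 + -3·29680 = -565918
b_16 = -3·-565918 + -2·211816 + -3·-79285 = 1511977
b_17 = -3·1511977 + -2·-565918 + -3·211816 = -4039543
b_18 = -3·-4039543 + -2·1511977 + -3·-565918 = 10792429
b_19 = -3·10792429 + -2·-4039543 + -3·1511977 = -28834132
b_20 = -3·-28834132 + -2·10792429 + -3·-4039543 = 77036167
b_21 = -3·77036167 + -2·-28834132 + -3·10792429 = -205817524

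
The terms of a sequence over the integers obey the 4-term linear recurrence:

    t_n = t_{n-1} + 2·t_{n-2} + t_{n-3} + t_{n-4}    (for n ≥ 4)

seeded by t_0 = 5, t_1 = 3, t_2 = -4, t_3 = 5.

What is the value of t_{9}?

t_4 = 1·5 + 2·-4 + 1·3 + 1·5 = 5
t_5 = 1·5 + 2·5 + 1·-4 + 1·3 = 14
t_6 = 1·14 + 2·5 + 1·5 + 1·-4 = 25
t_7 = 1·25 + 2·14 + 1·5 + 1·5 = 63
t_8 = 1·63 + 2·25 + 1·14 + 1·5 = 132
t_9 = 1·132 + 2·63 + 1·25 + 1·14 = 297

297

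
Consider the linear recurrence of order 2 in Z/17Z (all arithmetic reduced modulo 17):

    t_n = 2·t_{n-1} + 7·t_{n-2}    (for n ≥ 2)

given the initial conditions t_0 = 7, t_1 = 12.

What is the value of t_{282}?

t_2 = 2·12 + 7·7 = 5
t_3 = 2·5 + 7·12 = 9
t_4 = 2·9 + 7·5 = 2
t_5 = 2·2 + 7·9 = 16
t_6 = 2·16 + 7·2 = 12
t_7 = 2·12 + 7·16 = 0
t_8 = 2·0 + 7·12 = 16
t_9 = 2·16 + 7·0 = 15
t_10 = 2·15 + 7·16 = 6
t_11 = 2·6 + 7·15 = 15
t_12 = 2·15 + 7·6 = 4
t_13 = 2·4 + 7·15 = 11
t_14 = 2·11 + 7·4 = 16
t_15 = 2·16 + 7·11 = 7
t_16 = 2·7 + 7·16 = 7
t_17 = 2·7 + 7·7 = 12
(t_16, t_17) = (7, 12) = (t_0, t_1), so the sequence has period 16.
282 ≡ 10 (mod 16), hence t_282 = t_10 = 6.

6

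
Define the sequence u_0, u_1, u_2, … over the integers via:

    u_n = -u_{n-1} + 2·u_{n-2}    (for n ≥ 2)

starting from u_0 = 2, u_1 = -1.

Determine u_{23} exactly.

u_2 = -1·-1 + 2·2 = 5
u_3 = -1·5 + 2·-1 = -7
u_4 = -1·-7 + 2·5 = 17
u_5 = -1·17 + 2·-7 = -31
u_6 = -1·-31 + 2·17 = 65
u_7 = -1·65 + 2·-31 = -127
u_8 = -1·-127 + 2·65 = 257
u_9 = -1·257 + 2·-127 = -511
u_10 = -1·-511 + 2·257 = 1025
u_11 = -1·1025 + 2·-511 = -2047
u_12 = -1·-2047 + 2·1025 = 4097
u_13 = -1·4097 + 2·-2047 = -8191
u_14 = -1·-8191 + 2·4097 = 16385
u_15 = -1·16385 + 2·-8191 = -32767
u_16 = -1·-32767 + 2·16385 = 65537
u_17 = -1·65537 + 2·-32767 = -131071
u_18 = -1·-131071 + 2·65537 = 262145
u_19 = -1·262145 + 2·-131071 = -524287
u_20 = -1·-524287 + 2·262145 = 1048577
u_21 = -1·1048577 + 2·-524287 = -2097151
u_22 = -1·-2097151 + 2·1048577 = 4194305
u_23 = -1·4194305 + 2·-2097151 = -8388607

-8388607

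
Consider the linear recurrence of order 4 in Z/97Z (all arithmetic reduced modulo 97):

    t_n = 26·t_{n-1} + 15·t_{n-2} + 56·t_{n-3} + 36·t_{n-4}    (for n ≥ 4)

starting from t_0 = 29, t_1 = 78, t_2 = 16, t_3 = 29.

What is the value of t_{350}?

63

t_4 = 26·29 + 15·16 + 56·78 + 36·29 = 4
t_5 = 26·4 + 15·29 + 56·16 + 36·78 = 72
t_6 = 26·72 + 15·4 + 56·29 + 36·16 = 58
t_7 = 26·58 + 15·72 + 56·4 + 36·29 = 73
t_8 = 26·73 + 15·58 + 56·72 + 36·4 = 57
t_9 = 26·57 + 15·73 + 56·58 + 36·72 = 75
Continuing the recurrence:
  t_10 = 57;  t_11 = 85;  t_12 = 5;  t_13 = 22;  t_14 = 87;  t_15 = 15
  t_16 = 3;  t_17 = 50;  t_18 = 79;  t_19 = 20;  t_20 = 54;  t_21 = 71
  t_22 = 24;  t_23 = 1;  t_24 = 1;  t_25 = 61;  t_26 = 96;  t_27 = 11
  t_28 = 37;  t_29 = 66;  t_30 = 38;  t_31 = 81;  t_32 = 41;  t_33 = 92
  t_34 = 84;  t_35 = 46;  t_36 = 63;  t_37 = 62;  t_38 = 9;  t_39 = 43
  t_40 = 9;  t_41 = 26;  t_42 = 51;  t_43 = 82;  t_44 = 21;  t_45 = 39
  t_46 = 94;  t_47 = 76;  t_48 = 21;  t_49 = 12;  t_50 = 22;  t_51 = 8
  t_52 = 26;  t_53 = 35;  t_54 = 18;  t_55 = 21;  t_56 = 26;  t_57 = 58
  t_58 = 36;  t_59 = 41;  t_60 = 67;  t_61 = 59;  t_62 = 20;  t_63 = 37
  t_64 = 91;  t_65 = 54;  t_66 = 32;  t_67 = 19;  t_68 = 96;  t_69 = 18
  t_70 = 50;  t_71 = 64;  t_72 = 88;  t_73 = 3;  t_74 = 89;  t_75 = 85
  t_76 = 91;  t_77 = 3;  t_78 = 95;  t_79 = 1;  t_80 = 45;  t_81 = 17
  t_82 = 34;  t_83 = 9;  t_84 = 18;  t_85 = 15;  t_86 = 60;  t_87 = 13
  t_88 = 10;  t_89 = 87;  t_90 = 62;  t_91 = 65;  t_92 = 92;  t_93 = 77
  t_94 = 39;  t_95 = 58;  t_96 = 17;  t_97 = 60;  t_98 = 65;  t_99 = 4
  t_100 = 7;  t_101 = 28;  t_102 = 2;  t_103 = 38;  t_104 = 25;  t_105 = 12
  t_106 = 74;  t_107 = 22;  t_108 = 53;  t_109 = 76;  t_110 = 71;  t_111 = 53
  t_112 = 71;  t_113 = 41;  t_114 = 89;  t_115 = 83;  t_116 = 3;  t_117 = 23
  t_118 = 56;  t_119 = 10;  t_120 = 71;  t_121 = 43;  t_122 = 6;  t_123 = 93
  t_124 = 3;  t_125 = 59;  t_126 = 19;  t_127 = 45;  t_128 = 17;  t_129 = 37
  t_130 = 56;  t_131 = 24;  t_132 = 74;  t_133 = 59;  t_134 = 87;  t_135 = 7
  t_136 = 83;  t_137 = 44;  t_138 = 93;  t_139 = 24;  t_140 = 2;  t_141 = 26
  t_142 = 63;  t_143 = 94;  t_144 = 67;  t_145 = 50;  t_146 = 40;  t_147 = 2
  t_148 = 44;  t_149 = 73;  t_150 = 36;  t_151 = 8;  t_152 = 18;  t_153 = 91
  t_154 = 15;  t_155 = 44;  t_156 = 32;  t_157 = 79;  t_158 = 9;  t_159 = 42
  t_160 = 13;  t_161 = 48;  t_162 = 45;  t_163 = 56;  t_164 = 49;  t_165 = 57
  t_166 = 86;  t_167 = 91;  t_168 = 76;  t_169 = 24;  t_170 = 62;  t_171 = 95
  t_172 = 11;  t_173 = 33;  t_174 = 39;  t_175 = 16;  t_176 = 44;  t_177 = 3
  t_178 = 31;  t_179 = 11;  t_180 = 78;  t_181 = 60;  t_182 = 0;  t_183 = 38
  t_184 = 75;  t_185 = 24;  t_186 = 94;  t_187 = 30;  t_188 = 26;  t_189 = 76
  t_190 = 58;  t_191 = 43;  t_192 = 2;  t_193 = 85;  t_194 = 43;  t_195 = 76
  t_196 = 81;  t_197 = 81;  t_198 = 7;  t_199 = 36;  t_200 = 54;  t_201 = 14
  t_202 = 47;  t_203 = 29;  t_204 = 16;  t_205 = 10;  t_206 = 33;  t_207 = 38
  t_208 = 0;  t_209 = 62;  t_210 = 78;  t_211 = 58;  t_212 = 39;  t_213 = 45
  t_214 = 51;  t_215 = 65;  t_216 = 74;  t_217 = 3;  t_218 = 68;  t_219 = 52
  t_220 = 63;  t_221 = 29;  t_222 = 75;  t_223 = 25;  t_224 = 41;  t_225 = 89
  t_226 = 45;  t_227 = 75;  t_228 = 64;  t_229 = 74;  t_230 = 71;  t_231 = 25
  t_232 = 15;  t_233 = 33;  t_234 = 92;  t_235 = 68;  t_236 = 7;  t_237 = 73
  t_238 = 5;  t_239 = 88;  t_240 = 10;  t_241 = 26;  t_242 = 17;  t_243 = 1
  t_244 = 60;  t_245 = 68;  t_246 = 38;  t_247 = 69;  t_248 = 87;  t_249 = 16
  t_250 = 66;  t_251 = 0;  t_252 = 71;  t_253 = 7;  t_254 = 34;  t_255 = 18
  t_256 = 46;  t_257 = 33;  t_258 = 94;  t_259 = 52;  t_260 = 58;  t_261 = 10
  t_262 = 54;  t_263 = 78;  t_264 = 54;  t_265 = 41;  t_266 = 40;  t_267 = 18
  t_268 = 70;  t_269 = 83;  t_270 = 30;  t_271 = 94;  t_272 = 71;  t_273 = 67
  t_274 = 33;  t_275 = 8;  t_276 = 27;  t_277 = 38;  t_278 = 22;  t_279 = 32
  t_280 = 91;  t_281 = 14;  t_282 = 45;  t_283 = 62;  t_284 = 42;  t_285 = 2
  t_286 = 51;  t_287 = 23;  t_288 = 77;  t_289 = 37;  t_290 = 3;  t_291 = 50
  t_292 = 78;  t_293 = 10;  t_294 = 70;  t_295 = 87;  t_296 = 84;  t_297 = 9
  t_298 = 59;  t_299 = 96;  t_300 = 22;  t_301 = 14;  t_302 = 46;  t_303 = 80
  t_304 = 78;  t_305 = 3;  t_306 = 12;  t_307 = 39;  t_308 = 96;  t_309 = 78
  t_310 = 70;  t_311 = 70;  t_312 = 24;  t_313 = 60;  t_314 = 18;  t_315 = 91
  t_316 = 70;  t_317 = 48;  t_318 = 88;  t_319 = 19;  t_320 = 38;  t_321 = 72
  t_322 = 78;  t_323 = 3;  t_324 = 52;  t_325 = 15;  t_326 = 72;  t_327 = 73
  t_328 = 64;  t_329 = 56;  t_330 = 75;  t_331 = 78;  t_332 = 57;  t_333 = 41
  t_334 = 65;  t_335 = 60;  t_336 = 93;  t_337 = 92;  t_338 = 78;  t_339 = 9
  t_340 = 10;  t_341 = 24;  t_342 = 12;  t_343 = 4;  t_344 = 48;  t_345 = 31
  t_346 = 48;  t_347 = 83;  t_348 = 37
t_349 = 26·37 + 15·83 + 56·48 + 36·31 = 94
t_350 = 26·94 + 15·37 + 56·83 + 36·48 = 63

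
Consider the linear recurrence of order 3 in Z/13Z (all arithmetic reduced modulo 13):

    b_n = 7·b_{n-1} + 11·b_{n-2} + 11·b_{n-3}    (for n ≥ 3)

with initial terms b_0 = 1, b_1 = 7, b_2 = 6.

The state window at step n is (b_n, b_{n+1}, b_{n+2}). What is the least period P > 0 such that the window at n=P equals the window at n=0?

n=0: window = (1, 7, 6)
n=1: window = (7, 6, 0)
n=2: window = (6, 0, 0)
n=3: window = (0, 0, 1)
n=4: window = (0, 1, 7)
n=5: window = (1, 7, 8)
n=6: window = (7, 8, 1)
n=7: window = (8, 1, 3)
n=8: window = (1, 3, 3)
n=9: window = (3, 3, 0)
n=10: window = (3, 0, 1)
n=11: window = (0, 1, 1)
n=12: window = (1, 1, 5)
n=13: window = (1, 5, 5)
n=14: window = (5, 5, 10)
n=15: window = (5, 10, 11)
n=16: window = (10, 11, 8)
n=17: window = (11, 8, 1)
n=18: window = (8, 1, 8)
n=19: window = (1, 8, 12)
n=20: window = (8, 12, 1)
n=21: window = (12, 1, 6)
n=22: window = (1, 6, 3)
n=23: window = (6, 3, 7)
n=24: window = (3, 7, 5)
n=25: window = (7, 5, 2)
n=26: window = (5, 2, 3)
n=27: window = (2, 3, 7)
n=28: window = (3, 7, 0)
n=29: window = (7, 0, 6)
n=30: window = (0, 6, 2)
n=31: window = (6, 2, 2)
n=32: window = (2, 2, 11)
n=33: window = (2, 11, 4)
n=34: window = (11, 4, 2)
n=35: window = (4, 2, 10)
n=36: window = (2, 10, 6)
n=37: window = (10, 6, 5)
n=38: window = (6, 5, 3)
n=39: window = (5, 3, 12)
n=40: window = (3, 12, 3)
…
n=166: window = (12, 1, 1)
n=167: window = (1, 1, 7)
n=168: window = (1, 7, 6)
window at n=168 equals window at n=0 → period = 168

168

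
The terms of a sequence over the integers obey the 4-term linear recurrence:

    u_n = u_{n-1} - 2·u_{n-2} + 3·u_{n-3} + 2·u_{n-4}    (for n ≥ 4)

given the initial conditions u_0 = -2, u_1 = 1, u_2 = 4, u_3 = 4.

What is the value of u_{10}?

226

u_4 = 1·4 + -2·4 + 3·1 + 2·-2 = -5
u_5 = 1·-5 + -2·4 + 3·4 + 2·1 = 1
u_6 = 1·1 + -2·-5 + 3·4 + 2·4 = 31
u_7 = 1·31 + -2·1 + 3·-5 + 2·4 = 22
u_8 = 1·22 + -2·31 + 3·1 + 2·-5 = -47
u_9 = 1·-47 + -2·22 + 3·31 + 2·1 = 4
u_10 = 1·4 + -2·-47 + 3·22 + 2·31 = 226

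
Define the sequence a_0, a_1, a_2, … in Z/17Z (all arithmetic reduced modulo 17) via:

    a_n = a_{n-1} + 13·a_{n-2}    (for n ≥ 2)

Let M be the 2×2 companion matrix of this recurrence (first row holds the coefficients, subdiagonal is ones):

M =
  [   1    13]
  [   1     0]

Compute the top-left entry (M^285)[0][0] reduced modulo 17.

1

(M^285)[0][0] is the top entry after applying M 285 times to the unit state (1, 0). Equivalently it is h_{286} for the auxiliary sequence (h_n) obeying the same recurrence with h_1 = 1 and h_i = 0 for 0 ≤ i < 1:
h_2 = 1·1 + 13·0 = 1
h_3 = 1·1 + 13·1 = 14
h_4 = 1·14 + 13·1 = 10
h_5 = 1·10 + 13·14 = 5
h_6 = 1·5 + 13·10 = 16
h_7 = 1·16 + 13·5 = 13
h_8 = 1·13 + 13·16 = 0
h_9 = 1·0 + 13·13 = 16
h_10 = 1·16 + 13·0 = 16
h_11 = 1·16 + 13·16 = 3
h_12 = 1·3 + 13·16 = 7
h_13 = 1·7 + 13·3 = 12
h_14 = 1·12 + 13·7 = 1
h_15 = 1·1 + 13·12 = 4
h_16 = 1·4 + 13·1 = 0
h_17 = 1·0 + 13·4 = 1
(h_16, h_17) = (0, 1) = (h_0, h_1), so the sequence has period 16.
286 ≡ 14 (mod 16), hence h_286 = h_14 = 1.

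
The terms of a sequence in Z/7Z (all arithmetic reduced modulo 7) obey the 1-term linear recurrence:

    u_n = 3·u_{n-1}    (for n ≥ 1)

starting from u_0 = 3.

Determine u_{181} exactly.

2

u_1 = 3·3 = 2
u_2 = 3·2 = 6
u_3 = 3·6 = 4
u_4 = 3·4 = 5
u_5 = 3·5 = 1
u_6 = 3·1 = 3
(u_6) = (3) = (u_0), so the sequence has period 6.
181 ≡ 1 (mod 6), hence u_181 = u_1 = 2.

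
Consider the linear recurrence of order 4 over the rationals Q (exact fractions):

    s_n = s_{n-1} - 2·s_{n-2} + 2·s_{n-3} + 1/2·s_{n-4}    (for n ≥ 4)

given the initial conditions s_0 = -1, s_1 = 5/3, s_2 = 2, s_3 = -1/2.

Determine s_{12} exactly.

-259/4

s_4 = 1·-1/2 + -2·2 + 2·5/3 + 1/2·-1 = -5/3
s_5 = 1·-5/3 + -2·-1/2 + 2·2 + 1/2·5/3 = 25/6
s_6 = 1·25/6 + -2·-5/3 + 2·-1/2 + 1/2·2 = 15/2
s_7 = 1·15/2 + -2·25/6 + 2·-5/3 + 1/2·-1/2 = -53/12
s_8 = 1·-53/12 + -2·15/2 + 2·25/6 + 1/2·-5/3 = -143/12
s_9 = 1·-143/12 + -2·-53/12 + 2·15/2 + 1/2·25/6 = 14
s_10 = 1·14 + -2·-143/12 + 2·-53/12 + 1/2·15/2 = 131/4
s_11 = 1·131/4 + -2·14 + 2·-143/12 + 1/2·-53/12 = -511/24
s_12 = 1·-511/24 + -2·131/4 + 2·14 + 1/2·-143/12 = -259/4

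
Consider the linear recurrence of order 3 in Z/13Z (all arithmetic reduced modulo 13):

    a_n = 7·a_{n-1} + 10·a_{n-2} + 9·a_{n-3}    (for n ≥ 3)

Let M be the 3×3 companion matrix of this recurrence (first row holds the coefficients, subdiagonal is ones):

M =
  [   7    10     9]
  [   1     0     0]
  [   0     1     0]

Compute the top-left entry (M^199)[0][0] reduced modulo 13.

(M^199)[0][0] is the top entry after applying M 199 times to the unit state (1, 0, 0). Equivalently it is h_{201} for the auxiliary sequence (h_n) obeying the same recurrence with h_2 = 1 and h_i = 0 for 0 ≤ i < 2:
h_3 = 7·1 + 10·0 + 9·0 = 7
h_4 = 7·7 + 10·1 + 9·0 = 7
h_5 = 7·7 + 10·7 + 9·1 = 11
h_6 = 7·11 + 10·7 + 9·7 = 2
h_7 = 7·2 + 10·11 + 9·7 = 5
h_8 = 7·5 + 10·2 + 9·11 = 11
Continuing the recurrence:
  h_9 = 2;  h_10 = 0;  h_11 = 2;  h_12 = 6;  h_13 = 10;  h_14 = 5
  h_15 = 7;  h_16 = 7;  h_17 = 8;  h_18 = 7;  h_19 = 10;  h_20 = 4
  h_21 = 9;  h_22 = 11;  h_23 = 8;  h_24 = 0;  h_25 = 10;  h_26 = 12
  h_27 = 2;  h_28 = 3;  h_29 = 6;  h_30 = 12;  h_31 = 2;  h_32 = 6
  h_33 = 1;  h_34 = 7;  h_35 = 9;  h_36 = 12;  h_37 = 3;  h_38 = 1
  h_39 = 2;  h_40 = 12;  h_41 = 9;  h_42 = 6;  h_43 = 6;  h_44 = 1
  h_45 = 4;  h_46 = 1;  h_47 = 4;  h_48 = 9;  h_49 = 8;  h_50 = 0
  h_51 = 5;  h_52 = 3;  h_53 = 6;  h_54 = 0;  h_55 = 9;  h_56 = 0
  h_57 = 12;  h_58 = 9;  h_59 = 1;  h_60 = 10;  h_61 = 5;  h_62 = 1
  h_63 = 4;  h_64 = 5;  h_65 = 6;  h_66 = 11;  h_67 = 0;  h_68 = 8
  h_69 = 12;  h_70 = 8;  h_71 = 1;  h_72 = 0;  h_73 = 4;  h_74 = 11
  h_75 = 0;  h_76 = 3;  h_77 = 3;  h_78 = 12;  h_79 = 11;  h_80 = 3
  h_81 = 5;  h_82 = 8;  h_83 = 3;  h_84 = 3;  h_85 = 6;  h_86 = 8
  h_87 = 0;  h_88 = 4;  h_89 = 9;  h_90 = 12;  h_91 = 2;  h_92 = 7
  h_93 = 8;  h_94 = 1;  h_95 = 7;  h_96 = 1;  h_97 = 8;  h_98 = 12
  h_99 = 4;  h_100 = 12;  h_101 = 11;  h_102 = 12;  h_103 = 3;  h_104 = 6
  h_105 = 11;  h_106 = 8;  h_107 = 12;  h_108 = 3;  h_109 = 5;  h_110 = 4
  h_111 = 1;  h_112 = 1;  h_113 = 1;  h_114 = 0;  h_115 = 6;  h_116 = 12
  h_117 = 1;  h_118 = 12;  h_119 = 7;  h_120 = 9;  h_121 = 7;  h_122 = 7
  h_123 = 5;  h_124 = 12;  h_125 = 2;  h_126 = 10;  h_127 = 3;  h_128 = 9
  h_129 = 1;  h_130 = 7;  h_131 = 10;  h_132 = 6;  h_133 = 10;  h_134 = 12
  h_135 = 4;  h_136 = 4;  h_137 = 7;  h_138 = 8;  h_139 = 6;  h_140 = 3
  h_141 = 10;  h_142 = 11;  h_143 = 9;  h_144 = 3;  h_145 = 2;  h_146 = 8
  h_147 = 12;  h_148 = 0;  h_149 = 10;  h_150 = 9;  h_151 = 7;  h_152 = 8
  h_153 = 12;  h_154 = 6;  h_155 = 0;  h_156 = 12;  h_157 = 8;  h_158 = 7
  h_159 = 3;  h_160 = 7;  h_161 = 12;  h_162 = 12;  h_163 = 7;  h_164 = 4
  h_165 = 11;  h_166 = 11;  h_167 = 2;  h_168 = 2;  h_169 = 3;  h_170 = 7
  h_171 = 6;  h_172 = 9;  h_173 = 4;  h_174 = 3;  h_175 = 12;  h_176 = 7
  h_177 = 1;  h_178 = 3;  h_179 = 3;  h_180 = 8;  h_181 = 9;  h_182 = 1
  h_183 = 0;  h_184 = 0;  h_185 = 9;  h_186 = 11;  h_187 = 11;  h_188 = 8
  h_189 = 5;  h_190 = 6;  h_191 = 8;  h_192 = 5;  h_193 = 0;  h_194 = 5
  h_195 = 2;  h_196 = 12;  h_197 = 6;  h_198 = 11;  h_199 = 11
h_200 = 7·11 + 10·11 + 9·6 = 7
h_201 = 7·7 + 10·11 + 9·11 = 11

11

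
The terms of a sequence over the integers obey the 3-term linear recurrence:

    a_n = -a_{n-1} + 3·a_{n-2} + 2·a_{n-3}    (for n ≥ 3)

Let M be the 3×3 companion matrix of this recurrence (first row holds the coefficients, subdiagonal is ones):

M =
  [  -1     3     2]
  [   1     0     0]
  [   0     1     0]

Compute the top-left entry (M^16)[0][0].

(M^16)[0][0] is the top entry after applying M 16 times to the unit state (1, 0, 0). Equivalently it is h_{18} for the auxiliary sequence (h_n) obeying the same recurrence with h_2 = 1 and h_i = 0 for 0 ≤ i < 2:
h_3 = -1·1 + 3·0 + 2·0 = -1
h_4 = -1·-1 + 3·1 + 2·0 = 4
h_5 = -1·4 + 3·-1 + 2·1 = -5
h_6 = -1·-5 + 3·4 + 2·-1 = 15
h_7 = -1·15 + 3·-5 + 2·4 = -22
h_8 = -1·-22 + 3·15 + 2·-5 = 57
h_9 = -1·57 + 3·-22 + 2·15 = -93
h_10 = -1·-93 + 3·57 + 2·-22 = 220
h_11 = -1·220 + 3·-93 + 2·57 = -385
h_12 = -1·-385 + 3·220 + 2·-93 = 859
h_13 = -1·859 + 3·-385 + 2·220 = -1574
h_14 = -1·-1574 + 3·859 + 2·-385 = 3381
h_15 = -1·3381 + 3·-1574 + 2·859 = -6385
h_16 = -1·-6385 + 3·3381 + 2·-1574 = 13380
h_17 = -1·13380 + 3·-6385 + 2·3381 = -25773
h_18 = -1·-25773 + 3·13380 + 2·-6385 = 53143

53143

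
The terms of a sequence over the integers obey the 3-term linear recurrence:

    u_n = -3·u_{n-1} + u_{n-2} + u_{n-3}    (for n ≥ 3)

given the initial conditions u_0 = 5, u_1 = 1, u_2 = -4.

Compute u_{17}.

u_3 = -3·-4 + 1·1 + 1·5 = 18
u_4 = -3·18 + 1·-4 + 1·1 = -57
u_5 = -3·-57 + 1·18 + 1·-4 = 185
u_6 = -3·185 + 1·-57 + 1·18 = -594
u_7 = -3·-594 + 1·185 + 1·-57 = 1910
u_8 = -3·1910 + 1·-594 + 1·185 = -6139
u_9 = -3·-6139 + 1·1910 + 1·-594 = 19733
u_10 = -3·19733 + 1·-6139 + 1·1910 = -63428
u_11 = -3·-63428 + 1·19733 + 1·-6139 = 203878
u_12 = -3·203878 + 1·-63428 + 1·19733 = -655329
u_13 = -3·-655329 + 1·203878 + 1·-63428 = 2106437
u_14 = -3·2106437 + 1·-655329 + 1·203878 = -6770762
u_15 = -3·-6770762 + 1·2106437 + 1·-655329 = 21763394
u_16 = -3·21763394 + 1·-6770762 + 1·2106437 = -69954507
u_17 = -3·-69954507 + 1·21763394 + 1·-6770762 = 224856153

224856153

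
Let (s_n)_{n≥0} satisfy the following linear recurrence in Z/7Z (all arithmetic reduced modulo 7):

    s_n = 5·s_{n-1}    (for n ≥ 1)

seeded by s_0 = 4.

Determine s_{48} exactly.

s_1 = 5·4 = 6
s_2 = 5·6 = 2
s_3 = 5·2 = 3
s_4 = 5·3 = 1
s_5 = 5·1 = 5
s_6 = 5·5 = 4
(s_6) = (4) = (s_0), so the sequence has period 6.
48 ≡ 0 (mod 6), hence s_48 = s_0 = 4.

4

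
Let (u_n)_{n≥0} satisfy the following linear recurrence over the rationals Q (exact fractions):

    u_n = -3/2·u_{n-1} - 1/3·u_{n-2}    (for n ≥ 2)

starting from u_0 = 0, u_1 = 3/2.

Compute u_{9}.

138253/13824

u_2 = -3/2·3/2 + -1/3·0 = -9/4
u_3 = -3/2·-9/4 + -1/3·3/2 = 23/8
u_4 = -3/2·23/8 + -1/3·-9/4 = -57/16
u_5 = -3/2·-57/16 + -1/3·23/8 = 421/96
u_6 = -3/2·421/96 + -1/3·-57/16 = -345/64
u_7 = -3/2·-345/64 + -1/3·421/96 = 7631/1152
u_8 = -3/2·7631/1152 + -1/3·-345/64 = -6251/768
u_9 = -3/2·-6251/768 + -1/3·7631/1152 = 138253/13824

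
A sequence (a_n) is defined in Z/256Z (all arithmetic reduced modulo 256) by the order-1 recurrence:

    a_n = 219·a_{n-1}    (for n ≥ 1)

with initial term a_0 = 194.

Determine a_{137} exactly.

a_1 = 219·194 = 246
a_2 = 219·246 = 114
a_3 = 219·114 = 134
a_4 = 219·134 = 162
a_5 = 219·162 = 150
a_6 = 219·150 = 82
a_7 = 219·82 = 38
a_8 = 219·38 = 130
a_9 = 219·130 = 54
a_10 = 219·54 = 50
a_11 = 219·50 = 198
a_12 = 219·198 = 98
a_13 = 219·98 = 214
a_14 = 219·214 = 18
a_15 = 219·18 = 102
a_16 = 219·102 = 66
a_17 = 219·66 = 118
a_18 = 219·118 = 242
a_19 = 219·242 = 6
a_20 = 219·6 = 34
a_21 = 219·34 = 22
a_22 = 219·22 = 210
a_23 = 219·210 = 166
a_24 = 219·166 = 2
a_25 = 219·2 = 182
a_26 = 219·182 = 178
a_27 = 219·178 = 70
a_28 = 219·70 = 226
a_29 = 219·226 = 86
a_30 = 219·86 = 146
a_31 = 219·146 = 230
a_32 = 219·230 = 194
(a_32) = (194) = (a_0), so the sequence has period 32.
137 ≡ 9 (mod 32), hence a_137 = a_9 = 54.

54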